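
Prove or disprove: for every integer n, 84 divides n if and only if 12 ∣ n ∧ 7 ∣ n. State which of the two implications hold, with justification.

(⇐) Suppose 12 ∣ n and 7 ∣ n. Any common multiple of 12 and 7 is a multiple of their lcm; here gcd(12, 7) = 1, so lcm(12, 7) = 12·7 = 84, so 84 ∣ n.

(⇒) If 84 ∣ n, write n = 84q. Since 84 = 7·12, n = 12·(7q), so 12 ∣ n; and since 84 = 12·7, n = 7·(12q), so 7 ∣ n.

Both directions hold.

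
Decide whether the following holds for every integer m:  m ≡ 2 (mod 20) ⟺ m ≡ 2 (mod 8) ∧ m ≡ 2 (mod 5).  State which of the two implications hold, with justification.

Only the converse holds.

Forward direction. This fails: m = 22 gives 22 ≡ 2 (mod 20) but 22 ≡ 6 (mod 8), so the conjunction on the right does not hold.

Converse. If m ≡ 2 (mod 8) and m ≡ 2 (mod 5), then by the Chinese remainder theorem m ≡ 2 (mod 40). Since 2 ≡ 2 (mod 20) and 20 ∣ 40, we get m ≡ 2 (mod 20).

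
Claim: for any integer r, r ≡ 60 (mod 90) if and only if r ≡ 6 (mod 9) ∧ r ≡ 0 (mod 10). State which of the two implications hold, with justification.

Both directions hold.

(→) Suppose r ≡ 60 (mod 90); write r = 90j + 60. Since 9 ∣ 90, reducing mod 9 gives r ≡ 60 ≡ 6 (mod 9); since 10 ∣ 90, reducing mod 10 gives r ≡ 60 ≡ 0 (mod 10).

(←) Conversely, if r ≡ 6 (mod 9) and r ≡ 0 (mod 10), then by the Chinese remainder theorem r ≡ 60 (mod 90). This is exactly r ≡ 60 (mod 90).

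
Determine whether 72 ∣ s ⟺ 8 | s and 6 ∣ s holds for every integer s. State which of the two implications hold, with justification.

Only the forward direction holds.

(→) If 72 ∣ s, write s = 72q. Since 72 = 9·8, s = 8·(9q), so 8 ∣ s; and since 72 = 12·6, s = 6·(12q), so 6 ∣ s.

(←) This fails: take s = 24. Both 8 ∣ 24 and 6 ∣ 24, yet 24 is not a multiple of 72 (since 24 = 0·72 + 24), so 72 ∤ 24.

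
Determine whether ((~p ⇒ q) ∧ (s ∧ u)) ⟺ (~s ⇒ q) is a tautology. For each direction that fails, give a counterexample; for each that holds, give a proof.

(←) This fails. Under s = T, p = F, u = F, q = F, the left side is false but the right side is true.

(→) Assume the antecedent. If s is true, ~s ⇒ q reduces to true regardless of the other variables. If s is false, the antecedent cannot hold. Either way ~s ⇒ q holds.

Only the forward implication holds.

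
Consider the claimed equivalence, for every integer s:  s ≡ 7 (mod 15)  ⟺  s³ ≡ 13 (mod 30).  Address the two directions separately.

(⇒) This fails: take s = 22. Then 22 ≡ 7 (mod 15), but 22³ = 10648 ≡ 28 (mod 30), not 13.

(⇐) Conversely, the residues r modulo 30 with r³ ≡ 13 (mod 30) are exactly {7}, and each is ≡ 7 (mod 15).

Only the converse holds.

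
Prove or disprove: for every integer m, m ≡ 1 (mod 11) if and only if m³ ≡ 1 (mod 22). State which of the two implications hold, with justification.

(⇐) The residues r modulo 22 with r³ ≡ 1 (mod 22) are exactly {1}, and each is ≡ 1 (mod 11).

(⇒) This fails: take m = 12. Then 12 ≡ 1 (mod 11), but 12³ = 1728 ≡ 12 (mod 22), not 1.

Only the reverse direction holds.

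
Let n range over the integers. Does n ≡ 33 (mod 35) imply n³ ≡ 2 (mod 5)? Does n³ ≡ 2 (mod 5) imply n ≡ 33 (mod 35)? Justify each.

(⇒) Suppose n ≡ 33 (mod 35). Then n³ ≡ 33³ = 35937 (mod 35), and since 5 ∣ 35, also n³ ≡ 2 (mod 5).

(⇐) This fails: take n = 3. Then 3³ = 27 ≡ 2 (mod 5), yet 3 ≡ 3 (mod 35), not 33.

Not equivalent: only (⇒) holds.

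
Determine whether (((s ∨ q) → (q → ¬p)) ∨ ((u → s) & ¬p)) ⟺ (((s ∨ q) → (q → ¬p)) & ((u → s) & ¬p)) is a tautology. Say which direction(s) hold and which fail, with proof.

The forward direction fails; the converse holds.

(⇐) Assume the antecedent. If p is true, the antecedent cannot hold. If p is false, the consequent reduces to true regardless of the other variables. Either way the consequent holds.

(⇒) This fails. Under u = T, q = F, s = F, p = F, the left side is true but the right side is false.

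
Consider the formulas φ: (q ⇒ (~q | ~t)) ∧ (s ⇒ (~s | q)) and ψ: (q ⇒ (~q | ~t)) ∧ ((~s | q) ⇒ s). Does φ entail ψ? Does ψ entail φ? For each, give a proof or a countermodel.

[⇒] This fails. Under s = F, t = F, q = F, the left side is true but the right side is false.

[⇐] This fails. Under s = T, t = F, q = F, the left side is false but the right side is true.

Neither implication holds.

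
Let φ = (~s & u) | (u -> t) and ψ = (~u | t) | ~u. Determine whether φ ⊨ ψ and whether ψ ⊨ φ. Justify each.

(→) This fails. Under s = F, u = T, t = F, the left side is true but the right side is false.

(←) Assume the antecedent. If u is true, the antecedent forces (s = F, u = T, t = T) or (s = T, u = T, t = T), and (~s & u) | (u -> t) holds there. If u is false, (~s & u) | (u -> t) reduces to true regardless of the other variables. Either way (~s & u) | (u -> t) holds.

(⇒) fails; (⇐) holds.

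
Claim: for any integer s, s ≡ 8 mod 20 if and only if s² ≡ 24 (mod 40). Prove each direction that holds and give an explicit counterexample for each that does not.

Converse. This fails: take s = 12. Then 12² = 144 ≡ 24 (mod 40), yet 12 ≡ 12 (mod 20), not 8.

Forward direction. Suppose s ≡ 8 (mod 20). Working modulo 40, s ∈ {8, 28}; for each such r, r² ≡ 24 (mod 40).

Only the forward direction holds.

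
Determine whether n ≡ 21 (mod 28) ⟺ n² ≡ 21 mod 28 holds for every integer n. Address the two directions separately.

(⇒) Suppose n ≡ 21 (mod 28). Write n = 28j + 21. Then (28j + 21)² = 784j² + 1176j + 441 = 28(28j² + 42j + 15) + 21, so n² ≡ 21 (mod 28).

(⇐) This fails: take n = 7. Then 7² = 49 ≡ 21 (mod 28), yet 7 ≡ 7 (mod 28), not 21.

The forward direction holds; the converse fails.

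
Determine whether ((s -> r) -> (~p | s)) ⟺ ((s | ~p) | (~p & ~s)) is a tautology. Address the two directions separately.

The biconditional holds.

(→) Assume the antecedent. If s is true, (s | ~p) | (~p & ~s) reduces to true regardless of the other variables. If s is false, the antecedent forces (s = F, r = F, p = F) or (s = F, r = T, p = F), and (s | ~p) | (~p & ~s) holds there. Either way (s | ~p) | (~p & ~s) holds.

(←) Assume the antecedent. If s is true, (s -> r) -> (~p | s) reduces to true regardless of the other variables. If s is false, the antecedent forces (s = F, r = F, p = F) or (s = F, r = T, p = F), and (s -> r) -> (~p | s) holds there. Either way (s -> r) -> (~p | s) holds.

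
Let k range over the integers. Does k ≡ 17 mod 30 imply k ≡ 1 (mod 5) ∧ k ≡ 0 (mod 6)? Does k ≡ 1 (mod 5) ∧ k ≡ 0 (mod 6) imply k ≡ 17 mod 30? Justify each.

(⇒) fails and (⇐) fails.

(→) This fails: k = 17 gives 17 ≡ 17 (mod 30) but 17 ≡ 2 (mod 5), so the conjunction on the right does not hold.

(←) This fails: k = 6 satisfies both congruences on the right (6 ≡ 1 mod 5 and 6 ≡ 0 mod 6) yet 6 ≡ 6 (mod 30), not 17.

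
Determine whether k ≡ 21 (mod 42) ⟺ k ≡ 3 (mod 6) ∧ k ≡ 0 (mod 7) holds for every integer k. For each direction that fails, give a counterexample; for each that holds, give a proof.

Both directions hold; the statement is true.

[⇒] Suppose k ≡ 21 (mod 42); write k = 42j + 21. Since 6 ∣ 42, reducing mod 6 gives k ≡ 21 ≡ 3 (mod 6); since 7 ∣ 42, reducing mod 7 gives k ≡ 21 ≡ 0 (mod 7).

[⇐] Conversely, if k ≡ 3 (mod 6) and k ≡ 0 (mod 7), then by the Chinese remainder theorem k ≡ 21 (mod 42). This is exactly k ≡ 21 (mod 42).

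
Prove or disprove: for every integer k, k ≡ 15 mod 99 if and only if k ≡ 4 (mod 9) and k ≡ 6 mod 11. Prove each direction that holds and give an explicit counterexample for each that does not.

(→) This fails: k = 15 gives 15 ≡ 15 (mod 99) but 15 ≡ 6 (mod 9), so the conjunction on the right does not hold.

(←) This fails: k = 94 satisfies both congruences on the right (94 ≡ 4 mod 9 and 94 ≡ 6 mod 11) yet 94 ≡ 94 (mod 99), not 15.

Neither direction holds.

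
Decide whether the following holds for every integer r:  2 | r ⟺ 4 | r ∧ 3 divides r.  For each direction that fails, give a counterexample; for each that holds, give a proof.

Not equivalent: only (⇐) holds.

[⇒] This fails: take r = 2. Certainly 2 ∣ 2, but 4 ∤ 2.

[⇐] Suppose 4 ∣ r and 3 ∣ r. Any common multiple of 4 and 3 is a multiple of their lcm; here gcd(4, 3) = 1, so lcm(4, 3) = 4·3 = 12, so 12 ∣ r. Since 2 ∣ 12, it follows that 2 ∣ r.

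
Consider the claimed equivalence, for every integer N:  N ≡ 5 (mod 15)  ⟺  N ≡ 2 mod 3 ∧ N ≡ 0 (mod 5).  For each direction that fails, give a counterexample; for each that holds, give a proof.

[⇒] Suppose N ≡ 5 (mod 15); write N = 15j + 5. Since 3 ∣ 15, reducing mod 3 gives N ≡ 5 ≡ 2 (mod 3); since 5 ∣ 15, reducing mod 5 gives N ≡ 5 ≡ 0 (mod 5).

[⇐] Conversely, if N ≡ 2 (mod 3) and N ≡ 0 (mod 5), then by the Chinese remainder theorem N ≡ 5 (mod 15). This is exactly N ≡ 5 (mod 15).

Equivalent; both directions hold.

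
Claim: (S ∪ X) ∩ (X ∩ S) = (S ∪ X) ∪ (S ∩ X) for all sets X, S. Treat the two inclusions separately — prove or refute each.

Reverse inclusion. This inclusion fails. Take X = {1}, S = ∅; then 1 ∈ (S ∪ X) ∪ (S ∩ X) but 1 ∉ (S ∪ X) ∩ (X ∩ S).

Forward inclusion. Let x ∈ (S ∪ X) ∩ (X ∩ S). Then x ∈ X ∩ S, from which x ∈ (S ∪ X) ∪ (S ∩ X).

The sets are not equal: only the forward inclusion holds.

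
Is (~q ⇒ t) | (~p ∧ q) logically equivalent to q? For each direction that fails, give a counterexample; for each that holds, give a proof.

(⇒) fails; (⇐) holds.

[⇒] This fails. Under p = F, q = F, t = T, the left side is true but the right side is false.

[⇐] Assume the antecedent. If p is true, the antecedent forces (p = T, q = T, t = F) or (p = T, q = T, t = T), and (~q ⇒ t) | (~p ∧ q) holds there. If p is false, the antecedent forces (p = F, q = T, t = F) or (p = F, q = T, t = T), and (~q ⇒ t) | (~p ∧ q) holds there. Either way (~q ⇒ t) | (~p ∧ q) holds.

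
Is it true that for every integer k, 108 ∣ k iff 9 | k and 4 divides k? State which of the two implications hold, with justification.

(⟹) If 108 ∣ k, write k = 108q. Since 108 = 12·9, k = 9·(12q), so 9 ∣ k; and since 108 = 27·4, k = 4·(27q), so 4 ∣ k.

(⟸) This fails: take k = 36. Both 9 ∣ 36 and 4 ∣ 36, yet 36 is not a multiple of 108 (since 36 = 0·108 + 36), so 108 ∤ 36.

Only the forward direction holds.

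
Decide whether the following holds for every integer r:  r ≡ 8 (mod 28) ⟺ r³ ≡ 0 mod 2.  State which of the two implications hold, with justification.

The forward direction holds; the converse fails.

(⟸) This fails: take r = 0. Then 0³ = 0 ≡ 0 (mod 2), yet 0 ≡ 0 (mod 28), not 8.

(⟹) Suppose r ≡ 8 (mod 28). Then r³ ≡ 8³ = 512 (mod 28), and since 2 ∣ 28, also r³ ≡ 0 (mod 2).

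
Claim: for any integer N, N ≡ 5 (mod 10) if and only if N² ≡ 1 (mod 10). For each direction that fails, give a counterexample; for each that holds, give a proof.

Neither implication holds.

(→) This fails: take N = 5. Then 5 ≡ 5 (mod 10), but 5² = 25 ≡ 5 (mod 10), not 1.

(←) This fails: take N = 1. Then 1² = 1 ≡ 1 (mod 10), yet 1 ≡ 1 (mod 10), not 5.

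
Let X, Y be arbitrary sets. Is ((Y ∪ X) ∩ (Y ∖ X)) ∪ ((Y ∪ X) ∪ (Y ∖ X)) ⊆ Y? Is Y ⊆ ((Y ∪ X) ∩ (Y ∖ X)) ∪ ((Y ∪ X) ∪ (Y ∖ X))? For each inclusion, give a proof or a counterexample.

(⊆) fails; (⊇) holds.

(⊆) This inclusion fails. Take X = {1}, Y = ∅; then 1 ∈ ((Y ∪ X) ∩ (Y ∖ X)) ∪ ((Y ∪ X) ∪ (Y ∖ X)) but 1 ∉ Y.

(⊇) Let x ∈ Y. Then either x ∈ Y and x ∉ X; or x ∈ X ∩ Y. In each case x ∈ ((Y ∪ X) ∩ (Y ∖ X)) ∪ ((Y ∪ X) ∪ (Y ∖ X)), so Y ⊆ ((Y ∪ X) ∩ (Y ∖ X)) ∪ ((Y ∪ X) ∪ (Y ∖ X)).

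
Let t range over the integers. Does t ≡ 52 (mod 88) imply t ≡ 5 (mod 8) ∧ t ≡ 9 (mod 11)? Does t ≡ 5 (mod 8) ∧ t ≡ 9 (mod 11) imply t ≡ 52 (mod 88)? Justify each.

[⇒] This fails: t = 52 gives 52 ≡ 52 (mod 88) but 52 ≡ 4 (mod 8), so the conjunction on the right does not hold.

[⇐] This fails: t = 53 satisfies both congruences on the right (53 ≡ 5 mod 8 and 53 ≡ 9 mod 11) yet 53 ≡ 53 (mod 88), not 52.

(⇒) fails and (⇐) fails.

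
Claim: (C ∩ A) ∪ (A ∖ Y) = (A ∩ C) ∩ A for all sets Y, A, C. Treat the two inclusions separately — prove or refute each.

The sets are not equal: only the reverse inclusion holds.

Reverse inclusion. Let x ∈ (A ∩ C) ∩ A. Then either x ∈ A ∩ C and x ∉ Y; or x ∈ Y ∩ A ∩ C. In each case x ∈ (C ∩ A) ∪ (A ∖ Y), so (A ∩ C) ∩ A ⊆ (C ∩ A) ∪ (A ∖ Y).

Forward inclusion. This inclusion fails. Take Y = ∅, A = {1}, C = ∅; then 1 ∈ (C ∩ A) ∪ (A ∖ Y) but 1 ∉ (A ∩ C) ∩ A.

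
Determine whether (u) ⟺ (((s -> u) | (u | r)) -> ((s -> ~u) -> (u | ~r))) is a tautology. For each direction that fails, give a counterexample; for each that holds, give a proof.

Forward direction. Assume the antecedent. If r is true, the antecedent forces (r = T, s = F, u = T) or (r = T, s = T, u = T), and the consequent holds there. If r is false, the consequent reduces to true regardless of the other variables. Either way the consequent holds.

Converse. This fails. Under r = F, s = F, u = F, the left side is false but the right side is true.

(⇒) holds; (⇐) fails.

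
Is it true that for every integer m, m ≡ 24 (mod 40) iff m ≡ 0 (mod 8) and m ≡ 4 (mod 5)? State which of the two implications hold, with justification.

The biconditional holds.

[⇒] Suppose m ≡ 24 (mod 40); write m = 40j + 24. Since 8 ∣ 40, reducing mod 8 gives m ≡ 24 ≡ 0 (mod 8); since 5 ∣ 40, reducing mod 5 gives m ≡ 24 ≡ 4 (mod 5).

[⇐] Conversely, if m ≡ 0 (mod 8) and m ≡ 4 (mod 5), then by the Chinese remainder theorem m ≡ 24 (mod 40). This is exactly m ≡ 24 (mod 40).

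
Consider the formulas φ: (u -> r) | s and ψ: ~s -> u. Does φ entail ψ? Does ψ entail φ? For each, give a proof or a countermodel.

Neither direction holds.

[⇒] This fails. Under r = F, s = F, u = F, the left side is true but the right side is false.

[⇐] This fails. Under r = F, s = F, u = T, the left side is false but the right side is true.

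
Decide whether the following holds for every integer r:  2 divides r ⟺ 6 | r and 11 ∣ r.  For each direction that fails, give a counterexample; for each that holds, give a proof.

(⇒) fails; (⇐) holds.

(→) This fails: take r = 2. Certainly 2 ∣ 2, but 6 ∤ 2.

(←) Suppose 6 ∣ r and 11 ∣ r. Any common multiple of 6 and 11 is a multiple of their lcm; here gcd(6, 11) = 1, so lcm(6, 11) = 6·11 = 66, so 66 ∣ r. Since 2 ∣ 66, it follows that 2 ∣ r.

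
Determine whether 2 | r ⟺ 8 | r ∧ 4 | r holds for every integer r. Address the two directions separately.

The forward direction fails; the converse holds.

(⇐) Suppose 8 ∣ r and 4 ∣ r. Any common multiple of 8 and 4 is a multiple of their lcm; here lcm(8, 4) = 8·4/gcd(8, 4) = 32/4 = 8, so 8 ∣ r. Since 2 ∣ 8, it follows that 2 ∣ r.

(⇒) This fails: take r = 2. Certainly 2 ∣ 2, but 8 ∤ 2.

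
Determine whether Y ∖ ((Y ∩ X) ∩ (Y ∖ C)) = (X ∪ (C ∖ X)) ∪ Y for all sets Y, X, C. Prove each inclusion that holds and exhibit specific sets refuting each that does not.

Only the forward inclusion holds.

(⟸) This inclusion fails. Take Y = ∅, X = {1}, C = ∅; then 1 ∈ (X ∪ (C ∖ X)) ∪ Y but 1 ∉ Y ∖ ((Y ∩ X) ∩ (Y ∖ C)).

(⟹) Let x ∈ Y ∖ ((Y ∩ X) ∩ (Y ∖ C)). Then either x ∈ Y and x ∉ X, C; or x ∈ Y ∩ C and x ∉ X; or x ∈ Y ∩ X ∩ C. In each case x ∈ (X ∪ (C ∖ X)) ∪ Y, so Y ∖ ((Y ∩ X) ∩ (Y ∖ C)) ⊆ (X ∪ (C ∖ X)) ∪ Y.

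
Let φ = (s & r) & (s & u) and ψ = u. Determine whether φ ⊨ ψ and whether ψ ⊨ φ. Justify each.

Only the forward implication holds.

(⇒) Assume the antecedent. If s is true, the antecedent forces (s = T, r = T, u = T), and u holds there. If s is false, the antecedent cannot hold. Either way u holds.

(⇐) This fails. Under s = F, r = F, u = T, the left side is false but the right side is true.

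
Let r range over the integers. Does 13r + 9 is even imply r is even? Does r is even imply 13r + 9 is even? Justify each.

[⇒] This fails: r = 1 gives 13r + 9 = 22, which is even, but 1 is odd, not even.

[⇐] This also fails: r = 6 is even, but 13r + 9 = 87 is odd, not even.

Both directions fail.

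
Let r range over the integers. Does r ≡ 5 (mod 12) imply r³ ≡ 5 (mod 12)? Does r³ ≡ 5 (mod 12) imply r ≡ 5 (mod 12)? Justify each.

(→) Suppose r ≡ 5 (mod 12). Write r = 12j + 5. Then (12j + 5)³ = 1728j³ + 2160j² + 900j + 125 = 12(144j³ + 180j² + 75j + 10) + 5, so r³ ≡ 5 (mod 12).

(←) For the converse, argue contrapositively. If r ≢ 5 (mod 12), then r is congruent to one of 0, 1, 2, 3, 4, 6, 7, 8, 9, 10, 11 modulo 12, and these give r³ ≡ 0, 1, 8, 3, 4, 0, 7, 8, 9, 4, 11 respectively — never 5.

Both directions hold.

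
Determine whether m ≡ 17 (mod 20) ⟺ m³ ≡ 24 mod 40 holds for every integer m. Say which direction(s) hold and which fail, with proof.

[⇒] This fails: take m = 17. Then 17 ≡ 17 (mod 20), but 17³ = 4913 ≡ 33 (mod 40), not 24.

[⇐] This fails: take m = 4. Then 4³ = 64 ≡ 24 (mod 40), yet 4 ≡ 4 (mod 20), not 17.

(⇒) fails and (⇐) fails.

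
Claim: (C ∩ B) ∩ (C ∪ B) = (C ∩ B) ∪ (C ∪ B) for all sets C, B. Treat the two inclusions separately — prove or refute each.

(⊆) Let x ∈ (C ∩ B) ∩ (C ∪ B). Then x ∈ C ∩ B, from which x ∈ (C ∩ B) ∪ (C ∪ B).

(⊇) This inclusion fails. Take C = {1}, B = ∅; then 1 ∈ (C ∩ B) ∪ (C ∪ B) but 1 ∉ (C ∩ B) ∩ (C ∪ B).

(⊆) holds; (⊇) fails.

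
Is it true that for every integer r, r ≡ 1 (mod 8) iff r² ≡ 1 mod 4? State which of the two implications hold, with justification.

(⇒) Suppose r ≡ 1 (mod 8). Then r² ≡ 1² = 1 (mod 8), and since 4 ∣ 8, also r² ≡ 1 (mod 4).

(⇐) This fails: take r = 3. Then 3² = 9 ≡ 1 (mod 4), yet 3 ≡ 3 (mod 8), not 1.

(⇒) holds; (⇐) fails.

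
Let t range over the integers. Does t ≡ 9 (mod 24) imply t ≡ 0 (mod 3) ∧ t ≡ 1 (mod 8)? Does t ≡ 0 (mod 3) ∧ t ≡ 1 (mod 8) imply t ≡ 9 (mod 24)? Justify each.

Both directions hold.

(⇐) If t ≡ 0 (mod 3) and t ≡ 1 (mod 8), then by the Chinese remainder theorem t ≡ 9 (mod 24). This is exactly t ≡ 9 (mod 24).

(⇒) Suppose t ≡ 9 (mod 24); write t = 24j + 9. Since 3 ∣ 24, reducing mod 3 gives t ≡ 9 ≡ 0 (mod 3); since 8 ∣ 24, reducing mod 8 gives t ≡ 9 ≡ 1 (mod 8).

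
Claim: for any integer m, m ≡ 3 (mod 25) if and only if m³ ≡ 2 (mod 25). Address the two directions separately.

Both implications hold.

(⟹) Suppose m ≡ 3 (mod 25). Write m = 25j + 3. Then (25j + 3)³ = 15625j³ + 5625j² + 675j + 27 = 25(625j³ + 225j² + 27j + 1) + 2, so m³ ≡ 2 (mod 25).

(⟸) Conversely, suppose m³ ≡ 2 (mod 25). The only residue r in {0, …, 24} with r³ ≡ 2 (mod 25) is r = 3, so m ≡ 3 (mod 25).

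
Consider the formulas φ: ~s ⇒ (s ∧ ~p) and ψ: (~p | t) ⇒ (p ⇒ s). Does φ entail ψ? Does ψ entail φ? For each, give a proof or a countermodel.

(⇒) Assume the antecedent. If t is true, the antecedent forces (t = T, s = T, p = F) or (t = T, s = T, p = T), and (~p | t) ⇒ (p ⇒ s) holds there. If t is false, (~p | t) ⇒ (p ⇒ s) reduces to true regardless of the other variables. Either way (~p | t) ⇒ (p ⇒ s) holds.

(⇐) This fails. Under t = F, s = F, p = F, the left side is false but the right side is true.

Only the forward direction holds.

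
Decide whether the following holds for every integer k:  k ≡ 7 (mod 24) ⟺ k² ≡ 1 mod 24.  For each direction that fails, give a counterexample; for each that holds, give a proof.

[⇒] Suppose k ≡ 7 (mod 24). Write k = 24j + 7. Then (24j + 7)² = 576j² + 336j + 49 = 24(24j² + 14j + 2) + 1, so k² ≡ 1 (mod 24).

[⇐] This fails: take k = 1. Then 1² = 1 ≡ 1 (mod 24), yet 1 ≡ 1 (mod 24), not 7.

(⇒) holds; (⇐) fails.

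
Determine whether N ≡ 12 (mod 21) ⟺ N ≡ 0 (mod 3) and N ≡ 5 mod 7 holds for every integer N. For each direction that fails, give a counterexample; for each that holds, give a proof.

(⇒) Suppose N ≡ 12 (mod 21); write N = 21j + 12. Since 3 ∣ 21, reducing mod 3 gives N ≡ 12 ≡ 0 (mod 3); since 7 ∣ 21, reducing mod 7 gives N ≡ 12 ≡ 5 (mod 7).

(⇐) Conversely, if N ≡ 0 (mod 3) and N ≡ 5 (mod 7), then by the Chinese remainder theorem N ≡ 12 (mod 21). This is exactly N ≡ 12 (mod 21).

Both directions hold.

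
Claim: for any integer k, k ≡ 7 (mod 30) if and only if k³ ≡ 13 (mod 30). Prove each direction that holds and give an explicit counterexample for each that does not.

(⇒) Suppose k ≡ 7 (mod 30). Write k = 30j + 7. Then (30j + 7)³ = 27000j³ + 18900j² + 4410j + 343 = 30(900j³ + 630j² + 147j + 11) + 13, so k³ ≡ 13 (mod 30).

(⇐) Conversely, suppose k³ ≡ 13 (mod 30). The only residue r in {0, …, 29} with r³ ≡ 13 (mod 30) is r = 7, so k ≡ 7 (mod 30).

Both directions hold; the statement is true.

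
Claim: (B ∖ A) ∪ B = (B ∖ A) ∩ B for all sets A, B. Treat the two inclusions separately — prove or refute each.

(⟹) This inclusion fails. Take A = {1}, B = {1}; then 1 ∈ (B ∖ A) ∪ B but 1 ∉ (B ∖ A) ∩ B.

(⟸) Let x ∈ (B ∖ A) ∩ B. Then x ∈ B and x ∉ A, from which x ∈ (B ∖ A) ∪ B.

The sets are not equal: only the reverse inclusion holds.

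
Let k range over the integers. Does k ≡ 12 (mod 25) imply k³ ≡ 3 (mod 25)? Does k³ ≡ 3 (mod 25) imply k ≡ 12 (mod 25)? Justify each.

Both directions hold; the statement is true.

(⟹) Suppose k ≡ 12 (mod 25). Write k = 25j + 12. Then (25j + 12)³ = 15625j³ + 22500j² + 10800j + 1728 = 25(625j³ + 900j² + 432j + 69) + 3, so k³ ≡ 3 (mod 25).

(⟸) Conversely, suppose k³ ≡ 3 (mod 25). The only residue r in {0, …, 24} with r³ ≡ 3 (mod 25) is r = 12, so k ≡ 12 (mod 25).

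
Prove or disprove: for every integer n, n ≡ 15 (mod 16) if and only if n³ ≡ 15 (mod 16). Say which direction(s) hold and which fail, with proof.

(⟸) Suppose n³ ≡ 15 (mod 16). The only residue r in {0, …, 15} with r³ ≡ 15 (mod 16) is r = 15, so n ≡ 15 (mod 16).

(⟹) Suppose n ≡ 15 (mod 16). Write n = 16j + 15. Then (16j + 15)³ = 4096j³ + 11520j² + 10800j + 3375 = 16(256j³ + 720j² + 675j + 210) + 15, so n³ ≡ 15 (mod 16).

Both directions hold; the statement is true.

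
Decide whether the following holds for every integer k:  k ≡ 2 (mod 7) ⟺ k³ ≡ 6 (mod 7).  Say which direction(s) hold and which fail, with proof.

Both directions fail.

[⇒] This fails: take k = 2. Then 2 ≡ 2 (mod 7), but 2³ = 8 ≡ 1 (mod 7), not 6.

[⇐] This fails: take k = 3. Then 3³ = 27 ≡ 6 (mod 7), yet 3 ≡ 3 (mod 7), not 2.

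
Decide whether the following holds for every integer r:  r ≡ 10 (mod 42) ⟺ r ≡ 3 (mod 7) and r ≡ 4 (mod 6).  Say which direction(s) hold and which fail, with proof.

Both directions hold; the statement is true.

(⇒) Suppose r ≡ 10 (mod 42); write r = 42j + 10. Since 7 ∣ 42, reducing mod 7 gives r ≡ 10 ≡ 3 (mod 7); since 6 ∣ 42, reducing mod 6 gives r ≡ 10 ≡ 4 (mod 6).

(⇐) Conversely, if r ≡ 3 (mod 7) and r ≡ 4 (mod 6), then by the Chinese remainder theorem r ≡ 10 (mod 42). This is exactly r ≡ 10 (mod 42).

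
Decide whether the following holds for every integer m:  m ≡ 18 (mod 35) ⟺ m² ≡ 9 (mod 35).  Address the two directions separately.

(→) Suppose m ≡ 18 (mod 35). Write m = 35j + 18. Then (35j + 18)² = 1225j² + 1260j + 324 = 35(35j² + 36j + 9) + 9, so m² ≡ 9 (mod 35).

(←) This fails: take m = 3. Then 3² = 9 ≡ 9 (mod 35), yet 3 ≡ 3 (mod 35), not 18.

Not equivalent: only (⇒) holds.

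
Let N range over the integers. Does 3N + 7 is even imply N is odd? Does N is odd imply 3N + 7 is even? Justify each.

Both directions hold; the statement is true.

(⇐) Suppose N is odd; write N = 2j + 1. Then 3N + 7 = 3·(2j + 1) + 7 = 2·3j + 10, which is even.

(⇒) Suppose 3N + 7 is even. Since 3 is odd, 3N and N have the same parity, so 3N + 7 ≡ N + 7 (mod 2). As 7 is odd, 3N + 7 is even exactly when N is odd. Thus N is odd.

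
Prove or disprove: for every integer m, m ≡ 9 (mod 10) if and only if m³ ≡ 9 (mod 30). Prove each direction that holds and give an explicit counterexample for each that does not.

Forward direction. This fails: take m = 19. Then 19 ≡ 9 (mod 10), but 19³ = 6859 ≡ 19 (mod 30), not 9.

Converse. The residues r modulo 30 with r³ ≡ 9 (mod 30) are exactly {9}, and each is ≡ 9 (mod 10).

Only the reverse direction holds.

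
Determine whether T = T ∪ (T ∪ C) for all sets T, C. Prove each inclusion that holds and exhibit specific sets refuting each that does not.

The sets are not equal: only the forward inclusion holds.

Forward inclusion. Let x ∈ T. Then either x ∈ T and x ∉ C; or x ∈ T ∩ C. In each case x ∈ T ∪ (T ∪ C), so T ⊆ T ∪ (T ∪ C).

Reverse inclusion. This inclusion fails. Take T = ∅, C = {1}; then 1 ∈ T ∪ (T ∪ C) but 1 ∉ T.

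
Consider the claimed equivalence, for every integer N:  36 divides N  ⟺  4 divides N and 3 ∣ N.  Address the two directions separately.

(⇒) If 36 ∣ N, write N = 36q. Since 36 = 9·4, N = 4·(9q), so 4 ∣ N; and since 36 = 12·3, N = 3·(12q), so 3 ∣ N.

(⇐) This fails: take N = 12. Both 4 ∣ 12 and 3 ∣ 12, yet 12 is not a multiple of 36 (since 12 = 0·36 + 12), so 36 ∤ 12.

(⇒) holds; (⇐) fails.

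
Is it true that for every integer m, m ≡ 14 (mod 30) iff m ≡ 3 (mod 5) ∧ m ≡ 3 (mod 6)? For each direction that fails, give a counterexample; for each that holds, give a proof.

(→) This fails: m = 14 gives 14 ≡ 14 (mod 30) but 14 ≡ 4 (mod 5), so the conjunction on the right does not hold.

(←) This fails: m = 3 satisfies both congruences on the right (3 ≡ 3 mod 5 and 3 ≡ 3 mod 6) yet 3 ≡ 3 (mod 30), not 14.

Both directions fail.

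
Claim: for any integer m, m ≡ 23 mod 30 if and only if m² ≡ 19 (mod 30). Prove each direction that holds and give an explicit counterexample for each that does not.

(→) Suppose m ≡ 23 mod 30. Write m = 30j + 23. Then (30j + 23)² = 900j² + 1380j + 529 = 30(30j² + 46j + 17) + 19, so m² ≡ 19 (mod 30).

(←) This fails: take m = 7. Then 7² = 49 ≡ 19 (mod 30), yet 7 ≡ 7 (mod 30), not 23.

Only the forward direction holds.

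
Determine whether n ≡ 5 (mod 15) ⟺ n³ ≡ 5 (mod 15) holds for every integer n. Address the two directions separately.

(⇒) Suppose n ≡ 5 (mod 15). Write n = 15j + 5. Then (15j + 5)³ = 3375j³ + 3375j² + 1125j + 125 = 15(225j³ + 225j² + 75j + 8) + 5, so n³ ≡ 5 (mod 15).

(⇐) Conversely, suppose n³ ≡ 5 (mod 15). The only residue r in {0, …, 14} with r³ ≡ 5 (mod 15) is r = 5, so n ≡ 5 (mod 15).

The biconditional holds.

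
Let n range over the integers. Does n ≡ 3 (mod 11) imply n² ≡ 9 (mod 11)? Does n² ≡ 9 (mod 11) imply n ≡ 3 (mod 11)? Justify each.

(⇒) holds; (⇐) fails.

Forward direction. Suppose n ≡ 3 (mod 11). Write n = 11j + 3. Then (11j + 3)² = 121j² + 66j + 9 = 11(11j² + 6j) + 9, so n² ≡ 9 (mod 11).

Converse. This fails: take n = 8. Then 8² = 64 ≡ 9 (mod 11), yet 8 ≡ 8 (mod 11), not 3.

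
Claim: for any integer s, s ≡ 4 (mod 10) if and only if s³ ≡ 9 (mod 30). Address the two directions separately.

(⟹) This fails: take s = 4. Then 4 ≡ 4 (mod 10), but 4³ = 64 ≡ 4 (mod 30), not 9.

(⟸) This fails: take s = 9. Then 9³ = 729 ≡ 9 (mod 30), yet 9 ≡ 9 (mod 10), not 4.

Both directions fail.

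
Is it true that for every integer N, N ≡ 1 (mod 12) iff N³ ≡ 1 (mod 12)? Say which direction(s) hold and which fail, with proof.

[⇒] Suppose N ≡ 1 (mod 12). Write N = 12j + 1. Then (12j + 1)³ = 1728j³ + 432j² + 36j + 1 = 12(144j³ + 36j² + 3j) + 1, so N³ ≡ 1 (mod 12).

[⇐] Conversely, suppose N³ ≡ 1 (mod 12). The only residue r in {0, …, 11} with r³ ≡ 1 (mod 12) is r = 1, so N ≡ 1 (mod 12).

Both implications hold.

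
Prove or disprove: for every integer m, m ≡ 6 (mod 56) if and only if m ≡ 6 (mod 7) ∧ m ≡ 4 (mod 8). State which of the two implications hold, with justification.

(⟹) This fails: m = 6 gives 6 ≡ 6 (mod 56) but 6 ≡ 6 (mod 8), so the conjunction on the right does not hold.

(⟸) This fails: m = 20 satisfies both congruences on the right (20 ≡ 6 mod 7 and 20 ≡ 4 mod 8) yet 20 ≡ 20 (mod 56), not 6.

Neither direction holds.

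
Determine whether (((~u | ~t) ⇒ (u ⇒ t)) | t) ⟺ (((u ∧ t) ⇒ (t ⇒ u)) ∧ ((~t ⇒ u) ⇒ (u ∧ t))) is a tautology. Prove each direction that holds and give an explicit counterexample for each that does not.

Only the converse holds.

[⇒] This fails. Under u = F, t = T, the left side is true but the right side is false.

[⇐] Assume the antecedent. If u is true, the antecedent forces (u = T, t = T), and ((~u | ~t) ⇒ (u ⇒ t)) | t holds there. If u is false, ((~u | ~t) ⇒ (u ⇒ t)) | t reduces to true regardless of the other variables. Either way ((~u | ~t) ⇒ (u ⇒ t)) | t holds.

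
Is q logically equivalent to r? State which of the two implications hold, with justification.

Neither implication holds.

[⇒] This fails. Under r = F, q = T, the left side is true but the right side is false.

[⇐] This fails. Under r = T, q = F, the left side is false but the right side is true.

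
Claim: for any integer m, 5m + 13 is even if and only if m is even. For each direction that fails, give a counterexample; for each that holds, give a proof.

Neither implication holds.

(⟹) This fails: m = 1 gives 5m + 13 = 18, which is even, but 1 is odd, not even.

(⟸) This also fails: m = 6 is even, but 5m + 13 = 43 is odd, not even.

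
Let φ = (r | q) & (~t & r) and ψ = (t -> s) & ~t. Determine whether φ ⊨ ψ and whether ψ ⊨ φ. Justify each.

(⟹) Assume the antecedent. If s is true, the antecedent forces (s = T, t = F, q = F, r = T) or (s = T, t = F, q = T, r = T), and (t -> s) & ~t holds there. If s is false, the antecedent forces (s = F, t = F, q = F, r = T) or (s = F, t = F, q = T, r = T), and (t -> s) & ~t holds there. Either way (t -> s) & ~t holds.

(⟸) This fails. Under s = F, t = F, q = F, r = F, the left side is false but the right side is true.

(⇒) holds; (⇐) fails.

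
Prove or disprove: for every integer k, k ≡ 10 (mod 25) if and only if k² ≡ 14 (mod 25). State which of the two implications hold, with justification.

(⇒) fails and (⇐) fails.

[⇒] This fails: take k = 10. Then 10 ≡ 10 (mod 25), but 10² = 100 ≡ 0 (mod 25), not 14.

[⇐] This fails: take k = 8. Then 8² = 64 ≡ 14 (mod 25), yet 8 ≡ 8 (mod 25), not 10.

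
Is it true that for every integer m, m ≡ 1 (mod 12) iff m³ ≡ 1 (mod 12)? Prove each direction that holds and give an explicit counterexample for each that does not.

[⇒] Suppose m ≡ 1 (mod 12). Write m = 12j + 1. Then (12j + 1)³ = 1728j³ + 432j² + 36j + 1 = 12(144j³ + 36j² + 3j) + 1, so m³ ≡ 1 (mod 12).

[⇐] Conversely, suppose m³ ≡ 1 (mod 12). The only residue r in {0, …, 11} with r³ ≡ 1 (mod 12) is r = 1, so m ≡ 1 (mod 12).

Both directions hold.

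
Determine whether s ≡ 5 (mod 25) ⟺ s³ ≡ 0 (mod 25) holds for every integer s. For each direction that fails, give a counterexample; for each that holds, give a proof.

Only the forward implication holds.

(⟹) Suppose s ≡ 5 (mod 25). Write s = 25j + 5. Then (25j + 5)³ = 15625j³ + 9375j² + 1875j + 125 = 25(625j³ + 375j² + 75j + 5) + 0, so s³ ≡ 0 (mod 25).

(⟸) This fails: take s = 0. Then 0³ = 0 ≡ 0 (mod 25), yet 0 ≡ 0 (mod 25), not 5.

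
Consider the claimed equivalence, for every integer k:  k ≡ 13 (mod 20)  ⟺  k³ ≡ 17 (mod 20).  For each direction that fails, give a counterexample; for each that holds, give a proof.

(⟹) Suppose k ≡ 13 (mod 20). Write k = 20j + 13. Then (20j + 13)³ = 8000j³ + 15600j² + 10140j + 2197 = 20(400j³ + 780j² + 507j + 109) + 17, so k³ ≡ 17 (mod 20).

(⟸) Conversely, suppose k³ ≡ 17 (mod 20). The only residue r in {0, …, 19} with r³ ≡ 17 (mod 20) is r = 13, so k ≡ 13 (mod 20).

The biconditional holds.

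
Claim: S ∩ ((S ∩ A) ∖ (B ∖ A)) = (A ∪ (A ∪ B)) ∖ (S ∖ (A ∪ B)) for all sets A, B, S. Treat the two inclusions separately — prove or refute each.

(⊆) Let x ∈ S ∩ ((S ∩ A) ∖ (B ∖ A)). Then either x ∈ A ∩ S and x ∉ B; or x ∈ A ∩ B ∩ S. In each case x ∈ (A ∪ (A ∪ B)) ∖ (S ∖ (A ∪ B)), so S ∩ ((S ∩ A) ∖ (B ∖ A)) ⊆ (A ∪ (A ∪ B)) ∖ (S ∖ (A ∪ B)).

(⊇) This inclusion fails. Take A = {1}, B = ∅, S = ∅; then 1 ∈ (A ∪ (A ∪ B)) ∖ (S ∖ (A ∪ B)) but 1 ∉ S ∩ ((S ∩ A) ∖ (B ∖ A)).

(⊆) holds; (⊇) fails.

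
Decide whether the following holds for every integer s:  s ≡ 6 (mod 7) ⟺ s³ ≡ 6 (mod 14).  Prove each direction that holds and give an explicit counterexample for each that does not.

Neither direction holds.

Forward direction. This fails: take s = 13. Then 13 ≡ 6 (mod 7), but 13³ = 2197 ≡ 13 (mod 14), not 6.

Converse. This fails: take s = 10. Then 10³ = 1000 ≡ 6 (mod 14), yet 10 ≡ 3 (mod 7), not 6.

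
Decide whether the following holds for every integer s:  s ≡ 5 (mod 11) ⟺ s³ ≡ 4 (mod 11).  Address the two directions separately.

Converse. Suppose s³ ≡ 4 (mod 11). The only residue r in {0, …, 10} with r³ ≡ 4 (mod 11) is r = 5, so s ≡ 5 (mod 11).

Forward direction. Suppose s ≡ 5 (mod 11). Write s = 11j + 5. Then (11j + 5)³ = 1331j³ + 1815j² + 825j + 125 = 11(121j³ + 165j² + 75j + 11) + 4, so s³ ≡ 4 (mod 11).

Both directions hold.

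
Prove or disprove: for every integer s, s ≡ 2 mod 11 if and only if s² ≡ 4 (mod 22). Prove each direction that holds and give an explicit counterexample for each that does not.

[⇒] This fails: take s = 13. Then 13 ≡ 2 (mod 11), but 13² = 169 ≡ 15 (mod 22), not 4.

[⇐] This fails: take s = 20. Then 20² = 400 ≡ 4 (mod 22), yet 20 ≡ 9 (mod 11), not 2.

Neither direction holds.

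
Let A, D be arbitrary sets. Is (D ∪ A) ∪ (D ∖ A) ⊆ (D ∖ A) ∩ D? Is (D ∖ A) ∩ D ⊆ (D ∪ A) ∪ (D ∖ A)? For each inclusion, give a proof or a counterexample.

(⊆) fails; (⊇) holds.

Forward inclusion. This inclusion fails. Take A = {1}, D = ∅; then 1 ∈ (D ∪ A) ∪ (D ∖ A) but 1 ∉ (D ∖ A) ∩ D.

Reverse inclusion. Let x ∈ (D ∖ A) ∩ D. Then x ∈ D and x ∉ A, from which x ∈ (D ∪ A) ∪ (D ∖ A).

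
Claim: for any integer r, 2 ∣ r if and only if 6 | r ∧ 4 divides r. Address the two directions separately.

Only the reverse direction holds.

[⇒] This fails: take r = 2. Certainly 2 ∣ 2, but 6 ∤ 2.

[⇐] Suppose 6 ∣ r and 4 ∣ r. Any common multiple of 6 and 4 is a multiple of their lcm; here lcm(6, 4) = 6·4/gcd(6, 4) = 24/2 = 12, so 12 ∣ r. Since 2 ∣ 12, it follows that 2 ∣ r.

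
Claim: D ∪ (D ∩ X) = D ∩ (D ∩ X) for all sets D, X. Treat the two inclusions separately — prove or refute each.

Only the reverse inclusion holds.

(⟹) This inclusion fails. Take D = {1}, X = ∅; then 1 ∈ D ∪ (D ∩ X) but 1 ∉ D ∩ (D ∩ X).

(⟸) Let x ∈ D ∩ (D ∩ X). Then x ∈ D ∩ X, from which x ∈ D ∪ (D ∩ X).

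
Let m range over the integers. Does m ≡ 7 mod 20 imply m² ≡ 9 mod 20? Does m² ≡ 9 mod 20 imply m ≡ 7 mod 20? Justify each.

Only the forward implication holds.

(→) Suppose m ≡ 7 mod 20. Write m = 20j + 7. Then (20j + 7)² = 400j² + 280j + 49 = 20(20j² + 14j + 2) + 9, so m² ≡ 9 (mod 20).

(←) This fails: take m = 3. Then 3² = 9 ≡ 9 (mod 20), yet 3 ≡ 3 (mod 20), not 7.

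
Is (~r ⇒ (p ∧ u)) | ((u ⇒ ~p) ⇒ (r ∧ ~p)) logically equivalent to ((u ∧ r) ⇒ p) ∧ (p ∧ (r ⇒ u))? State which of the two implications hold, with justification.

Neither implication holds.

(⇒) This fails. Under r = T, u = F, p = F, the left side is true but the right side is false.

(⇐) This fails. Under r = F, u = F, p = T, the left side is false but the right side is true.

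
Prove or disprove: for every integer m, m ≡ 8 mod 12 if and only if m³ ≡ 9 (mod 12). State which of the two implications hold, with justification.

(⇒) This fails: take m = 8. Then 8 ≡ 8 (mod 12), but 8³ = 512 ≡ 8 (mod 12), not 9.

(⇐) This fails: take m = 9. Then 9³ = 729 ≡ 9 (mod 12), yet 9 ≡ 9 (mod 12), not 8.

Neither direction holds.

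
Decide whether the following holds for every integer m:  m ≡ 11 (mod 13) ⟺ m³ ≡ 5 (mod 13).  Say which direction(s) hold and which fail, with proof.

(⇒) holds; (⇐) fails.

(←) This fails: take m = 7. Then 7³ = 343 ≡ 5 (mod 13), yet 7 ≡ 7 (mod 13), not 11.

(→) Suppose m ≡ 11 (mod 13). Write m = 13j + 11. Then (13j + 11)³ = 2197j³ + 5577j² + 4719j + 1331 = 13(169j³ + 429j² + 363j + 102) + 5, so m³ ≡ 5 (mod 13).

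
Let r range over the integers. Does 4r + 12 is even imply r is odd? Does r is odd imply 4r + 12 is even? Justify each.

Not equivalent: only (⇐) holds.

(→) This fails: take r = 2. Then 4r + 12 = 20, which is even, yet r = 2 is even, not odd.

(←) Suppose r is odd. Since 4 is even, 4r is even for every r, so 4r + 12 has the same parity as 12, which is even. Hence 4r + 12 is even.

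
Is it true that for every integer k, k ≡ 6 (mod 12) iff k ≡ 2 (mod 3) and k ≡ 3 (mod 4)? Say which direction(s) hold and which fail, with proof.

(⟹) This fails: k = 6 gives 6 ≡ 6 (mod 12) but 6 ≡ 0 (mod 3), so the conjunction on the right does not hold.

(⟸) This fails: k = 11 satisfies both congruences on the right (11 ≡ 2 mod 3 and 11 ≡ 3 mod 4) yet 11 ≡ 11 (mod 12), not 6.

Both directions fail.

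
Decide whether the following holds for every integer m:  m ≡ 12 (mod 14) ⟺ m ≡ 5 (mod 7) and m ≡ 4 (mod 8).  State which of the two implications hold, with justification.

[⇒] This fails: m = 40 gives 40 ≡ 12 (mod 14) but 40 ≡ 0 (mod 8), so the conjunction on the right does not hold.

[⇐] Conversely, if m ≡ 5 (mod 7) and m ≡ 4 (mod 8), then by the Chinese remainder theorem m ≡ 12 (mod 56). Since 12 ≡ 12 (mod 14) and 14 ∣ 56, we get m ≡ 12 (mod 14).

Only the reverse direction holds.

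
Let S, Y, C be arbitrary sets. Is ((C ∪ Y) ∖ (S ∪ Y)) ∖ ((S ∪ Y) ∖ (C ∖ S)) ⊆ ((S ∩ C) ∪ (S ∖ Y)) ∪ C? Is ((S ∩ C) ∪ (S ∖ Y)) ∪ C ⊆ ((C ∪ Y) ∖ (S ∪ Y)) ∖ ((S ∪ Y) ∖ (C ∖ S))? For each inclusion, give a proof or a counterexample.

Only the forward inclusion holds.

Forward inclusion. Let x ∈ ((C ∪ Y) ∖ (S ∪ Y)) ∖ ((S ∪ Y) ∖ (C ∖ S)). Then x ∈ C and x ∉ S, Y, from which x ∈ ((S ∩ C) ∪ (S ∖ Y)) ∪ C.

Reverse inclusion. This inclusion fails. Take S = {1}, Y = ∅, C = ∅; then 1 ∈ ((S ∩ C) ∪ (S ∖ Y)) ∪ C but 1 ∉ ((C ∪ Y) ∖ (S ∪ Y)) ∖ ((S ∪ Y) ∖ (C ∖ S)).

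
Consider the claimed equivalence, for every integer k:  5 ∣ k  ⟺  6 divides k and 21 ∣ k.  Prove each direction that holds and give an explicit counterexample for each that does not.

(⇒) fails and (⇐) fails.

(⟹) This fails: take k = 5. Certainly 5 ∣ 5, but 6 ∤ 5.

(⟸) This fails: take k = 42. Both 6 ∣ 42 and 21 ∣ 42, yet 42 is not a multiple of 5 (since 42 = 8·5 + 2), so 5 ∤ 42.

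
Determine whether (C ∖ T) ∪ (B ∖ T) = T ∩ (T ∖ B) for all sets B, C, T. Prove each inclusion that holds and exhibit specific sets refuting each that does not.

Both inclusions fail.

(⊆) This inclusion fails. Take B = {1}, C = ∅, T = ∅; then 1 ∈ (C ∖ T) ∪ (B ∖ T) but 1 ∉ T ∩ (T ∖ B).

(⊇) This inclusion fails. Take B = ∅, C = ∅, T = {1}; then 1 ∈ T ∩ (T ∖ B) but 1 ∉ (C ∖ T) ∪ (B ∖ T).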